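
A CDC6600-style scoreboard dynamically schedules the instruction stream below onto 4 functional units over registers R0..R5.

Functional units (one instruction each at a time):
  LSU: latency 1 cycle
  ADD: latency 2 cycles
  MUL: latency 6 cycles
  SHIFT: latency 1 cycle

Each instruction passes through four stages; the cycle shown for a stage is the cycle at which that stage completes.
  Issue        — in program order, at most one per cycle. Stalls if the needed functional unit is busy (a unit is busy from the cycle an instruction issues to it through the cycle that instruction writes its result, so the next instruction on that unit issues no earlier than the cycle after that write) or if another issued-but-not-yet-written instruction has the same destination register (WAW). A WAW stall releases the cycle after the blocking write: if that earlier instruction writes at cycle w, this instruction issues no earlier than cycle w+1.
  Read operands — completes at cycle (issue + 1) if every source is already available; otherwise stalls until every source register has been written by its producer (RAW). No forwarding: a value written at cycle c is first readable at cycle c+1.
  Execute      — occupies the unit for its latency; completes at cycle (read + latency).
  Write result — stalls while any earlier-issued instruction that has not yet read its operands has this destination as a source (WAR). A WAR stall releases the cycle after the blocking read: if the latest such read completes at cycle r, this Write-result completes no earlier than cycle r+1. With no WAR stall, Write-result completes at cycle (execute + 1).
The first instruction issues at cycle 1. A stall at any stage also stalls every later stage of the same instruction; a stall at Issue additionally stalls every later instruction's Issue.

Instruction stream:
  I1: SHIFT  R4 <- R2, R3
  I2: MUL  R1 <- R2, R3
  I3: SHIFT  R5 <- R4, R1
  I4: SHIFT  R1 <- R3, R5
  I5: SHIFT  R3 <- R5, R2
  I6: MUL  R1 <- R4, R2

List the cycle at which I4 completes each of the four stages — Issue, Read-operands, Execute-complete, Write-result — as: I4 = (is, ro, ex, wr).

I1 -> (1, 2, 3, 4)
I2 -> (2, 3, 9, 10)
I3 -> (5, 11, 12, 13)  // struct: SHIFT busy until I1 writes@4, RAW R1: wait I2 write@10
I4 -> (14, 15, 16, 17)  // struct: SHIFT busy until I3 writes@13
I5 -> (18, 19, 20, 21)  // struct: SHIFT busy until I4 writes@17
I6 -> (19, 20, 26, 27)

I4 = (14, 15, 16, 17)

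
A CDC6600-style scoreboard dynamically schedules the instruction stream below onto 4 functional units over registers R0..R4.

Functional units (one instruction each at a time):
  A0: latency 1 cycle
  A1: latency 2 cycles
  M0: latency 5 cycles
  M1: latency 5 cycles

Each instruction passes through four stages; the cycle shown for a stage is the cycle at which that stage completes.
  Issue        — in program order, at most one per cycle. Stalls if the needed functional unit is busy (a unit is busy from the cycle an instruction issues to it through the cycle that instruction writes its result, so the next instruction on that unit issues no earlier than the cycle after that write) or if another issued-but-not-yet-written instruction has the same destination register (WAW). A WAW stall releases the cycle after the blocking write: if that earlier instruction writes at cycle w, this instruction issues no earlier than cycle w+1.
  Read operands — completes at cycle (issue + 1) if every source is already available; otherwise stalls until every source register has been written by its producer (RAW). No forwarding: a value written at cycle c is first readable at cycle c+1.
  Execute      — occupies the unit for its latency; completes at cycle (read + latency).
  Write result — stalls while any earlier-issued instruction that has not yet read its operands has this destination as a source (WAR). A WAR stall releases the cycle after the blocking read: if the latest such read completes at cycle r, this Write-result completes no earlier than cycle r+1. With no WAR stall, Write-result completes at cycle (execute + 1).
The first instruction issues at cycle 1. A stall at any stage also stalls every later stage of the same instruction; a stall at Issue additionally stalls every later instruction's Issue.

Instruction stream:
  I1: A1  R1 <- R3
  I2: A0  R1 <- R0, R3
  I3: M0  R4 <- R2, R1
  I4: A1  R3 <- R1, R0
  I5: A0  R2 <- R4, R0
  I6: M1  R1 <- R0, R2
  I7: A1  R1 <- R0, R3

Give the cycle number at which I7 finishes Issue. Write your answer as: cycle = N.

1) issue 1, read 2, done 4, write 5
2) issue 6, read 7, done 8, write 9  <WAW R1: wait I1 write@5>
3) issue 7, read 10, done 15, write 16  <RAW R1: wait I2 write@9>
4) issue 8, read 10, done 12, write 13  <RAW R1: wait I2 write@9>
5) issue 10, read 17, done 18, write 19  <struct: A0 busy until I2 writes@9 / RAW R4: wait I3 write@16>
6) issue 11, read 20, done 25, write 26  <RAW R2: wait I5 write@19>
7) issue 27, read 28, done 30, write 31  <WAW R1: wait I6 write@26>

cycle = 27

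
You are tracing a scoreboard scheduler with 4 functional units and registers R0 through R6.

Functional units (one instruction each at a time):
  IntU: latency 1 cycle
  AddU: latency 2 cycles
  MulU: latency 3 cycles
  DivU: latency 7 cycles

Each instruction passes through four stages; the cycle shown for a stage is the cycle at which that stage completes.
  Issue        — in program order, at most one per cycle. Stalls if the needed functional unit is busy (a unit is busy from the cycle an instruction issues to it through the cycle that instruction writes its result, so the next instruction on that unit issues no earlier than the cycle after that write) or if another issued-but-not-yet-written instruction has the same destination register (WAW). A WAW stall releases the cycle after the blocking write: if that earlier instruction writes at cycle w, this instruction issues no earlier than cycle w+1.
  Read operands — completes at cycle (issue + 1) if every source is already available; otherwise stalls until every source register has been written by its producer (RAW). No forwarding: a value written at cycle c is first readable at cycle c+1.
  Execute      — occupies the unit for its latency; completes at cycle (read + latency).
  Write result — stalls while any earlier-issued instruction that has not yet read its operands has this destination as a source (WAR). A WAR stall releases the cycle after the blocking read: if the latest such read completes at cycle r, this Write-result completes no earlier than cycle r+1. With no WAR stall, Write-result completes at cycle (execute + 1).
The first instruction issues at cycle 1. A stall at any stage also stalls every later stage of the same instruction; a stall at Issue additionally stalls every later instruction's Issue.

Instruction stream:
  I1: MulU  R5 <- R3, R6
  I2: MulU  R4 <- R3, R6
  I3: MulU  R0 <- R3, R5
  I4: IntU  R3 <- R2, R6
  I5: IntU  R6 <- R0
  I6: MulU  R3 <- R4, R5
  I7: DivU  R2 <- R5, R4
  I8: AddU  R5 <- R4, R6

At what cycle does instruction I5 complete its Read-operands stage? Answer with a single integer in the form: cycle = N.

cycle = 19

I1: IS=1 RO=2 EX=5 WR=6
I2: IS=7 RO=8 EX=11 WR=12  [struct: MulU busy until I1 writes@6]
I3: IS=13 RO=14 EX=17 WR=18  [struct: MulU busy until I2 writes@12]
I4: IS=14 RO=15 EX=16 WR=17
I5: IS=18 RO=19 EX=20 WR=21  [struct: IntU busy until I4 writes@17]
I6: IS=19 RO=20 EX=23 WR=24
I7: IS=20 RO=21 EX=28 WR=29
I8: IS=21 RO=22 EX=24 WR=25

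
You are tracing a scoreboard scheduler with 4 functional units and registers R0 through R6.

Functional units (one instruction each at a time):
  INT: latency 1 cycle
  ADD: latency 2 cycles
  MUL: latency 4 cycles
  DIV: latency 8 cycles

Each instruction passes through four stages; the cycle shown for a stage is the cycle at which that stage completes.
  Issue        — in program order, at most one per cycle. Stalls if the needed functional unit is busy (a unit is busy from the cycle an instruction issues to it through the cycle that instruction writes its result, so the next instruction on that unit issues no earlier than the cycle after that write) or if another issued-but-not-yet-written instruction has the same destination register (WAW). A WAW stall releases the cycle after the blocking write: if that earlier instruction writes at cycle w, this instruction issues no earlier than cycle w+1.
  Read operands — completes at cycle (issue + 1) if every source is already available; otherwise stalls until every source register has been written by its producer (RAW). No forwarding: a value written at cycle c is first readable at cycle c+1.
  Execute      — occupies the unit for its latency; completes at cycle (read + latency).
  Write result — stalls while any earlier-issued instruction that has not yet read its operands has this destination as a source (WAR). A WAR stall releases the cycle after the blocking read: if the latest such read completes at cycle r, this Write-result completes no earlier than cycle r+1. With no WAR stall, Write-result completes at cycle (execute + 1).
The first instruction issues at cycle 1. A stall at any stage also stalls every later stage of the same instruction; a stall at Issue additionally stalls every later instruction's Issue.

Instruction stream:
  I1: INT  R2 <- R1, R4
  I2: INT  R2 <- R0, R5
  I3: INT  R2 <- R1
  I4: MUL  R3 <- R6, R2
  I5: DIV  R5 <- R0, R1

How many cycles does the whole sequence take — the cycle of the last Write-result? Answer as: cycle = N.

c1: I1 issues→INT
c2: I1 reads
c3: I1 exec-done
c4: I1 writes R2
c5: I2 issues→INT
c6: I2 reads
c7: I2 exec-done
c8: I2 writes R2
c9: I3 issues→INT
c10: I3 reads | I4 issues→MUL
c11: I3 exec-done | I5 issues→DIV
c12: I3 writes R2 | I5 reads
c13: I4 reads
c17: I4 exec-done
c18: I4 writes R3
c20: I5 exec-done
c21: I5 writes R5

cycle = 21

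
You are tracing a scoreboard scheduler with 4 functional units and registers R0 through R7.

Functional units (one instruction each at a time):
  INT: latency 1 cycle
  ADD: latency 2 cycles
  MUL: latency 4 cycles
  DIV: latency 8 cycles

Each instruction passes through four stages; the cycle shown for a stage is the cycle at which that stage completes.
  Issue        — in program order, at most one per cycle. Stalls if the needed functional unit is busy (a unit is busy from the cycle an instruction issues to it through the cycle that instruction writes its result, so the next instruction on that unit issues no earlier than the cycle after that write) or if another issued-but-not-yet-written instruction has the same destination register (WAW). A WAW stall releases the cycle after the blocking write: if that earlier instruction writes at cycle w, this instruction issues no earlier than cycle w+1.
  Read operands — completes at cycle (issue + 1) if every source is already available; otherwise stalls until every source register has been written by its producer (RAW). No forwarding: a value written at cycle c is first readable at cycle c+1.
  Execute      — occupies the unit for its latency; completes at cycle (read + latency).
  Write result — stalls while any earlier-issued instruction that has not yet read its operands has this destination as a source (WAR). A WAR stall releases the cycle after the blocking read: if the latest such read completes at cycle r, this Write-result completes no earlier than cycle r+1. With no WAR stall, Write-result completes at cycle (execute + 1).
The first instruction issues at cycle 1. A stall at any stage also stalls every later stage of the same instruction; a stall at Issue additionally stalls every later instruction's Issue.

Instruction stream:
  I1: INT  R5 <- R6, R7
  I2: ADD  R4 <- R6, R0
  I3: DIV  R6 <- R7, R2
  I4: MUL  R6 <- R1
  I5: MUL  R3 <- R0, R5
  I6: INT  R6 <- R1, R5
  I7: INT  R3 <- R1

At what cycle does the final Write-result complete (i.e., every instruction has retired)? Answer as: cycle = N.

I1  is:1  ro:2  ex:3  wr:4
I2  is:2  ro:3  ex:5  wr:6
I3  is:3  ro:4  ex:12  wr:13
I4  is:14  ro:15  ex:19  wr:20  — WAW R6: wait I3 write@13
I5  is:21  ro:22  ex:26  wr:27  — struct: MUL busy until I4 writes@20
I6  is:22  ro:23  ex:24  wr:25
I7  is:28  ro:29  ex:30  wr:31  — WAW R3: wait I5 write@27

cycle = 31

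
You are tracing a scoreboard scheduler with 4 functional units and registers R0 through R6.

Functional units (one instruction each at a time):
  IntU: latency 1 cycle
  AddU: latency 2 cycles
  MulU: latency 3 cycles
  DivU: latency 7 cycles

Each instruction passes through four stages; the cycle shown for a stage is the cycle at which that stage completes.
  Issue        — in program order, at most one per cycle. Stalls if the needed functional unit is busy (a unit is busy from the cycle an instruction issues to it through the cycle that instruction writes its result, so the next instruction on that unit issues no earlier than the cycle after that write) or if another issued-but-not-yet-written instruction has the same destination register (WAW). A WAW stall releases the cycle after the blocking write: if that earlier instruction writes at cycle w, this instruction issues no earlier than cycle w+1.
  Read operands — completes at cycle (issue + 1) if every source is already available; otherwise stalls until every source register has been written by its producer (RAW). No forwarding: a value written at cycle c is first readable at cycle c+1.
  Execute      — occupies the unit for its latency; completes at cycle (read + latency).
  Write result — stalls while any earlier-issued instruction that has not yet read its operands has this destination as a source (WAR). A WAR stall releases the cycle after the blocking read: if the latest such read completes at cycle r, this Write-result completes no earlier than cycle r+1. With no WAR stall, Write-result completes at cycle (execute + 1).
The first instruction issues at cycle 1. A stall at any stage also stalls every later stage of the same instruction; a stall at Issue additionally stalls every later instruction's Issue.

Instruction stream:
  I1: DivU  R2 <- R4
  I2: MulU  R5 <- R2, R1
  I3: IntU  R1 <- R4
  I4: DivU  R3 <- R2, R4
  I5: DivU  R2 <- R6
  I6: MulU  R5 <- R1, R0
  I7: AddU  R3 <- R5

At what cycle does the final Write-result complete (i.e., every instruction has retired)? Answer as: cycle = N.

cycle = 31

[1] I1 issues→DivU
[2] I1 reads, I2 issues→MulU
[3] I3 issues→IntU
[4] I3 reads
[5] I3 exec-done
[9] I1 exec-done
[10] I1 writes R2
[11] I2 reads, I4 issues→DivU
[12] I3 writes R1, I4 reads
[14] I2 exec-done
[15] I2 writes R5
[19] I4 exec-done
[20] I4 writes R3
[21] I5 issues→DivU
[22] I5 reads, I6 issues→MulU
[23] I6 reads, I7 issues→AddU
[26] I6 exec-done
[27] I6 writes R5
[28] I7 reads
[29] I5 exec-done
[30] I5 writes R2, I7 exec-done
[31] I7 writes R3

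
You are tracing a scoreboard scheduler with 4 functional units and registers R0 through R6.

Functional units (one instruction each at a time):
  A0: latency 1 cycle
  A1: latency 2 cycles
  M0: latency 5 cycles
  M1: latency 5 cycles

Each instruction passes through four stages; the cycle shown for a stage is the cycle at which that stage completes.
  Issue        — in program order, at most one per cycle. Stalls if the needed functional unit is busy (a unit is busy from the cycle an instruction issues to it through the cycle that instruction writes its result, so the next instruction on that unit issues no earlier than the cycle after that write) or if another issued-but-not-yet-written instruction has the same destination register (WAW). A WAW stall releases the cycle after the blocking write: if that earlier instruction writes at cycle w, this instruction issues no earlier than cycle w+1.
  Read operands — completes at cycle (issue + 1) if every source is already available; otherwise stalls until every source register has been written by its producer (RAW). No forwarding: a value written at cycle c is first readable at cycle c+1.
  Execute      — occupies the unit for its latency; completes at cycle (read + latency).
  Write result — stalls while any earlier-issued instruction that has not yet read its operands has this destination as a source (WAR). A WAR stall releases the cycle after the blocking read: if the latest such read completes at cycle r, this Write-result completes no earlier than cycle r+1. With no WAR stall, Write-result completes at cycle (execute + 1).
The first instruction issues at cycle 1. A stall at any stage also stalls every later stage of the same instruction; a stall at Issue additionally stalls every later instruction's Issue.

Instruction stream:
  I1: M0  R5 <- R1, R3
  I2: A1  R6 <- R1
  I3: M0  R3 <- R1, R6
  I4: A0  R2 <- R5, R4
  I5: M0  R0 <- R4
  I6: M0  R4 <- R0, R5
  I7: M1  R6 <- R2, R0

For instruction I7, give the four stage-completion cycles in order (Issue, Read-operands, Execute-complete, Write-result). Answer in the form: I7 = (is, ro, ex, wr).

I7 = (26, 27, 32, 33)

[I1] 1/2/7/8
[I2] 2/3/5/6
[I3] 9/10/15/16  (struct: M0 busy until I1 writes@8)
[I4] 10/11/12/13
[I5] 17/18/23/24  (struct: M0 busy until I3 writes@16)
[I6] 25/26/31/32  (struct: M0 busy until I5 writes@24)
[I7] 26/27/32/33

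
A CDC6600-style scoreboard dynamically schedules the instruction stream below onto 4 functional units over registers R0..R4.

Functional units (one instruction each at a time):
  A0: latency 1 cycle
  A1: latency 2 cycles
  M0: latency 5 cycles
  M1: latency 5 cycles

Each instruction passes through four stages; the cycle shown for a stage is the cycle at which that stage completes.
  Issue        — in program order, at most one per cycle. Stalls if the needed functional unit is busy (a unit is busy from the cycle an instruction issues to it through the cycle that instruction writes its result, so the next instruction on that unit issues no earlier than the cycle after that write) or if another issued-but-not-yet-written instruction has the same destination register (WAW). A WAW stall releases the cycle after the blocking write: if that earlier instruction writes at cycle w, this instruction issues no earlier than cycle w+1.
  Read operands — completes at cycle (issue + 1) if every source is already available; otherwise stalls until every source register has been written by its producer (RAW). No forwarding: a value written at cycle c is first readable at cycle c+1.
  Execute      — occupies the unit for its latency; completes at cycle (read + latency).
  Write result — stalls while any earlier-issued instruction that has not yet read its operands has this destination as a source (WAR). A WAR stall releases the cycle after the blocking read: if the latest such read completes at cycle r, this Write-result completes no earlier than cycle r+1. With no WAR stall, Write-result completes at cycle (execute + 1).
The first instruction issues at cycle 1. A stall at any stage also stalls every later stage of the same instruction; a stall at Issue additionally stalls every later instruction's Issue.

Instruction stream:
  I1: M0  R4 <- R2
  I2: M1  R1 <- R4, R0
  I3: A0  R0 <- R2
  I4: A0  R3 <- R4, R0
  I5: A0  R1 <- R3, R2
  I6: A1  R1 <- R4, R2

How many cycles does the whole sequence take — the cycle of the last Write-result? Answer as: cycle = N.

c1: issue I1 (M0)
c2: I1 read-ops · issue I2 (M1)
c3: issue I3 (A0)
c4: I3 read-ops
c5: I3 finished on A0
c7: I1 finished on M0
c8: I1→R4
c9: I2 read-ops
c10: I3→R0
c11: issue I4 (A0)
c12: I4 read-ops
c13: I4 finished on A0
c14: I2 finished on M1 · I4→R3
c15: I2→R1
c16: issue I5 (A0)
c17: I5 read-ops
c18: I5 finished on A0
c19: I5→R1
c20: issue I6 (A1)
c21: I6 read-ops
c23: I6 finished on A1
c24: I6→R1

cycle = 24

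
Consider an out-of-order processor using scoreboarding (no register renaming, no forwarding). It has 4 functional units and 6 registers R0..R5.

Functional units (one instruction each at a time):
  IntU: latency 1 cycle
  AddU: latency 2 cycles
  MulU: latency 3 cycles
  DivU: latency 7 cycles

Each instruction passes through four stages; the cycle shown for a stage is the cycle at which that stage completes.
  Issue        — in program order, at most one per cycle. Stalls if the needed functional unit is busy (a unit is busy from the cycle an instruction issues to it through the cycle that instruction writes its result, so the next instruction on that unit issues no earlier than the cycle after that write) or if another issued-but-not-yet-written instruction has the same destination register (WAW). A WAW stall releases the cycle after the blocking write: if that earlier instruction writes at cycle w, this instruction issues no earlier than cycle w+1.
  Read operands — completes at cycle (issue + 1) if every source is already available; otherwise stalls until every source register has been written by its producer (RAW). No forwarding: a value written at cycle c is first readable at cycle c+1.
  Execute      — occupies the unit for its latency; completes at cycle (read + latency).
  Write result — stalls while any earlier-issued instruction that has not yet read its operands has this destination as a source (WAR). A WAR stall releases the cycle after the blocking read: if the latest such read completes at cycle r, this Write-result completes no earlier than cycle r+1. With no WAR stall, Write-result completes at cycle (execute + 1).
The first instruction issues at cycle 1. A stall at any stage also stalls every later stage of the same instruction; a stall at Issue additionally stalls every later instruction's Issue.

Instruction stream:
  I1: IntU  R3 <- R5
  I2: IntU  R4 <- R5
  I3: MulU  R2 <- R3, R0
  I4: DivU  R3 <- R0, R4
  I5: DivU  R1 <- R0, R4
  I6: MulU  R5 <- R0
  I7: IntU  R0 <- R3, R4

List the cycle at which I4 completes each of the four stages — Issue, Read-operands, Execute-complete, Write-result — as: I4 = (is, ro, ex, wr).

[I1] 1/2/3/4
[I2] 5/6/7/8  (struct: IntU busy until I1 writes@4)
[I3] 6/7/10/11
[I4] 7/9/16/17  (RAW R4: wait I2 write@8)
[I5] 18/19/26/27  (struct: DivU busy until I4 writes@17)
[I6] 19/20/23/24
[I7] 20/21/22/23

I4 = (7, 9, 16, 17)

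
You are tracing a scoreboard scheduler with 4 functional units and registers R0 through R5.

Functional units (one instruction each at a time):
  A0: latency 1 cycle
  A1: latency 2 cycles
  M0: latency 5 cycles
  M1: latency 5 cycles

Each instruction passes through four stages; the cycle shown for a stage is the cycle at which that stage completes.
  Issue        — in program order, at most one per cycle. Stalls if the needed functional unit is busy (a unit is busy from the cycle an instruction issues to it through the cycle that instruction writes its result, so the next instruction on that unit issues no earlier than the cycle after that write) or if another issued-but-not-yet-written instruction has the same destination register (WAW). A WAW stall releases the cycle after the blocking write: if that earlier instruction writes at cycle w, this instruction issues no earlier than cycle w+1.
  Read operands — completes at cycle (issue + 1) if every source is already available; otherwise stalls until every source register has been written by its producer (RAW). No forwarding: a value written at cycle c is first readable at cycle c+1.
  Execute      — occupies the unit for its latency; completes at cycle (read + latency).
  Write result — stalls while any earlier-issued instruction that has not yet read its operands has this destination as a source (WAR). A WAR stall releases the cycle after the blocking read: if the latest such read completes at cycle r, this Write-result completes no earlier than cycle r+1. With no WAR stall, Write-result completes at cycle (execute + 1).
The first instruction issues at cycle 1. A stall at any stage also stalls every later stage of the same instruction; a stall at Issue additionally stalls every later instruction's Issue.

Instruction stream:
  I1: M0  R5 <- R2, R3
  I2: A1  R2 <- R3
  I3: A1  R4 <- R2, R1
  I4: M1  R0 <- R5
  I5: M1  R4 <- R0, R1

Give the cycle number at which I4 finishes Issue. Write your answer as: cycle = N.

[I1] 1/2/7/8
[I2] 2/3/5/6
[I3] 7/8/10/11  (struct: A1 busy until I2 writes@6)
[I4] 8/9/14/15
[I5] 16/17/22/23  (struct: M1 busy until I4 writes@15)

cycle = 8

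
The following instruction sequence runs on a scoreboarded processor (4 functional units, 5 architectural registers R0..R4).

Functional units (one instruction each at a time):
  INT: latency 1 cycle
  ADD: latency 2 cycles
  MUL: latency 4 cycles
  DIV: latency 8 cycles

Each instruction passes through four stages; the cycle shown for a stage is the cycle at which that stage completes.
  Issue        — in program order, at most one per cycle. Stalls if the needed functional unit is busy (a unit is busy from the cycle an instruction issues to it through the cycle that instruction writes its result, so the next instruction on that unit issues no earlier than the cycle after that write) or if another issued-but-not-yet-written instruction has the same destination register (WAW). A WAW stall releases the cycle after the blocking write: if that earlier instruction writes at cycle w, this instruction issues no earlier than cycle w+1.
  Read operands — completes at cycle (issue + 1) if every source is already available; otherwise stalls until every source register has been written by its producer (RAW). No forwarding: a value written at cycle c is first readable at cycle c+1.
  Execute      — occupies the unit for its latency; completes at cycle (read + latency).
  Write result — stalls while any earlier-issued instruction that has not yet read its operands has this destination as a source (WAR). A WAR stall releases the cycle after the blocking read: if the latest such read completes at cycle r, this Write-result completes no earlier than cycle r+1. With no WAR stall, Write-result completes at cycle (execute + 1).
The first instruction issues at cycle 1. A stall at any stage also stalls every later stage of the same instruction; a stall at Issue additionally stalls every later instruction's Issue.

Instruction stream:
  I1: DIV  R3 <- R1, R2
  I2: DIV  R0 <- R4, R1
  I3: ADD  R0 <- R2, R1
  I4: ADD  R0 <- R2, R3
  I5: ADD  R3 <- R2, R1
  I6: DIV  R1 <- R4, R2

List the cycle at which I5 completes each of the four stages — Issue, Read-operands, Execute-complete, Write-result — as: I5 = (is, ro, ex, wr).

t=1  I1 issues→DIV
t=2  I1 reads
t=10  I1 exec-done
t=11  I1 writes R3
t=12  I2 issues→DIV
t=13  I2 reads
t=21  I2 exec-done
t=22  I2 writes R0
t=23  I3 issues→ADD
t=24  I3 reads
t=26  I3 exec-done
t=27  I3 writes R0
t=28  I4 issues→ADD
t=29  I4 reads
t=31  I4 exec-done
t=32  I4 writes R0
t=33  I5 issues→ADD
t=34  I5 reads · I6 issues→DIV
t=35  I6 reads
t=36  I5 exec-done
t=37  I5 writes R3
t=43  I6 exec-done
t=44  I6 writes R1

I5 = (33, 34, 36, 37)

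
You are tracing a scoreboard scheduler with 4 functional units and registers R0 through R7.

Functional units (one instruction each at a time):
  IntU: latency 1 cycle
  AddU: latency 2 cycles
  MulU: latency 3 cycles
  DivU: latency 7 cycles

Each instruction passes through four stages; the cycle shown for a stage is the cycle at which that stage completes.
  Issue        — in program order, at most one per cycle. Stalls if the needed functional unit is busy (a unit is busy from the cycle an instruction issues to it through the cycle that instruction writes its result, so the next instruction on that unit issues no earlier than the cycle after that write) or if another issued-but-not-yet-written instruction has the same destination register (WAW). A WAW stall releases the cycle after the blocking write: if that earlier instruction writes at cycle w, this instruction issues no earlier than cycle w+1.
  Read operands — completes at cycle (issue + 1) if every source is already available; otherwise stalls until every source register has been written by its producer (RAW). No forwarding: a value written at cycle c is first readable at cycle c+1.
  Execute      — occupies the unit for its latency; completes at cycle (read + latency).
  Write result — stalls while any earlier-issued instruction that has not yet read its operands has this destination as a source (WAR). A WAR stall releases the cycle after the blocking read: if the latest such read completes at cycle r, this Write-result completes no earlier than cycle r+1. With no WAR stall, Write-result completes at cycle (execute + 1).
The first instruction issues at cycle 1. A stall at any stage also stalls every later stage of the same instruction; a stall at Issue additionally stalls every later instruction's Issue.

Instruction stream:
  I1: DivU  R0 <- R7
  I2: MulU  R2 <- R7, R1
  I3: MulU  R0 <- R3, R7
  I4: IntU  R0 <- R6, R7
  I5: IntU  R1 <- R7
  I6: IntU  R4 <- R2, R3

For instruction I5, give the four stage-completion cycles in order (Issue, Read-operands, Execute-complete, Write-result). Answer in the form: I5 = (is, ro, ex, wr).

t=1  I1 dispatched to DivU
t=2  I1 operands ready; I2 dispatched to MulU
t=3  I2 operands ready
t=6  I2 complete
t=7  R2←I2
t=9  I1 complete
t=10  R0←I1
t=11  I3 dispatched to MulU
t=12  I3 operands ready
t=15  I3 complete
t=16  R0←I3
t=17  I4 dispatched to IntU
t=18  I4 operands ready
t=19  I4 complete
t=20  R0←I4
t=21  I5 dispatched to IntU
t=22  I5 operands ready
t=23  I5 complete
t=24  R1←I5
t=25  I6 dispatched to IntU
t=26  I6 operands ready
t=27  I6 complete
t=28  R4←I6

I5 = (21, 22, 23, 24)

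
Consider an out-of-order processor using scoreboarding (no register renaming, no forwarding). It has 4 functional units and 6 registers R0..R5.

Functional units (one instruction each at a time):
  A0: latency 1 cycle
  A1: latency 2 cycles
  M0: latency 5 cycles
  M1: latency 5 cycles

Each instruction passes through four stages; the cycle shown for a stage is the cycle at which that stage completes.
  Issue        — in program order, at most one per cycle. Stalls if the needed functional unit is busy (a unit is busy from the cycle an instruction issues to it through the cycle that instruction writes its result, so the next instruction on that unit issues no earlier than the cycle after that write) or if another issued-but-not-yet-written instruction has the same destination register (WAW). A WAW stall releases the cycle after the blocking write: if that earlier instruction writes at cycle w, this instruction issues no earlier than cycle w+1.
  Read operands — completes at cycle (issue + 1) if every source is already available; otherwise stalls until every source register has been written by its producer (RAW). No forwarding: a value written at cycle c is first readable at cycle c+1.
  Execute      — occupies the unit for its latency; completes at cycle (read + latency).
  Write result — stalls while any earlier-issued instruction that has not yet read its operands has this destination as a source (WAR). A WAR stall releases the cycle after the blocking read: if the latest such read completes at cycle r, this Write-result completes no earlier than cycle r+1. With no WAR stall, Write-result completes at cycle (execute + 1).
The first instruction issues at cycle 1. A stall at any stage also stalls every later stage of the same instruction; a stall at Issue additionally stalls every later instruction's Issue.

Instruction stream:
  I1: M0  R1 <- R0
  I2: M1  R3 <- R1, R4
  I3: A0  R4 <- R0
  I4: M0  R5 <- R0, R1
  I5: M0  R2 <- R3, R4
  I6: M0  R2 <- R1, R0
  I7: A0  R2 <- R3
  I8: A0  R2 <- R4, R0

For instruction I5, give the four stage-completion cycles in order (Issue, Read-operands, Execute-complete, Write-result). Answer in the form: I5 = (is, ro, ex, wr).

I1 -> (1, 2, 7, 8)
I2 -> (2, 9, 14, 15)  // RAW R1: wait I1 write@8
I3 -> (3, 4, 5, 10)  // WAR R4: wait I2 read@9
I4 -> (9, 10, 15, 16)  // struct: M0 busy until I1 writes@8
I5 -> (17, 18, 23, 24)  // struct: M0 busy until I4 writes@16
I6 -> (25, 26, 31, 32)  // struct: M0 busy until I5 writes@24
I7 -> (33, 34, 35, 36)  // WAW R2: wait I6 write@32
I8 -> (37, 38, 39, 40)  // struct: A0 busy until I7 writes@36

I5 = (17, 18, 23, 24)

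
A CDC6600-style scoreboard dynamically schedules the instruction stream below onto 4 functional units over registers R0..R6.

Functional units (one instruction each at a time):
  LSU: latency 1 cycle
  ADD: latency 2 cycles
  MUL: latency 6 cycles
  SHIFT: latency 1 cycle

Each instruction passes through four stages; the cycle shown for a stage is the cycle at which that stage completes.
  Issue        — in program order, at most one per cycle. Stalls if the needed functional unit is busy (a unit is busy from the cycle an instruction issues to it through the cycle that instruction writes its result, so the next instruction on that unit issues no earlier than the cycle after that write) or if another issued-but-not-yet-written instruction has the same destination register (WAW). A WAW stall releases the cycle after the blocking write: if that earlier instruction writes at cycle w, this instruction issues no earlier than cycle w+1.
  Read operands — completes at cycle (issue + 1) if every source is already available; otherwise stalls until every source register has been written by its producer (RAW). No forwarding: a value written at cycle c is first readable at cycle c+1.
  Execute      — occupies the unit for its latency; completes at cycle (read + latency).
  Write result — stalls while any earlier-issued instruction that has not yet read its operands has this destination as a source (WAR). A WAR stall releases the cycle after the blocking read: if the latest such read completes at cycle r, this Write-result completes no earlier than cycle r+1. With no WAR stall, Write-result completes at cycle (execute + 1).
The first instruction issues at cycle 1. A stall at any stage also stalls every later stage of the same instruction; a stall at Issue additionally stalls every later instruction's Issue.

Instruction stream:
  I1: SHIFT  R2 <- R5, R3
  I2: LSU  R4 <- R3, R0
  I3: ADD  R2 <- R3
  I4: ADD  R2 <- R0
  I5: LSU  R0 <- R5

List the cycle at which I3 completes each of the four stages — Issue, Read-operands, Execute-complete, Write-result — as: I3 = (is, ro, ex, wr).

I3 = (5, 6, 8, 9)

I1  is:1  ro:2  ex:3  wr:4
I2  is:2  ro:3  ex:4  wr:5
I3  is:5  ro:6  ex:8  wr:9  — WAW R2: wait I1 write@4
I4  is:10  ro:11  ex:13  wr:14  — struct: ADD busy until I3 writes@9
I5  is:11  ro:12  ex:13  wr:14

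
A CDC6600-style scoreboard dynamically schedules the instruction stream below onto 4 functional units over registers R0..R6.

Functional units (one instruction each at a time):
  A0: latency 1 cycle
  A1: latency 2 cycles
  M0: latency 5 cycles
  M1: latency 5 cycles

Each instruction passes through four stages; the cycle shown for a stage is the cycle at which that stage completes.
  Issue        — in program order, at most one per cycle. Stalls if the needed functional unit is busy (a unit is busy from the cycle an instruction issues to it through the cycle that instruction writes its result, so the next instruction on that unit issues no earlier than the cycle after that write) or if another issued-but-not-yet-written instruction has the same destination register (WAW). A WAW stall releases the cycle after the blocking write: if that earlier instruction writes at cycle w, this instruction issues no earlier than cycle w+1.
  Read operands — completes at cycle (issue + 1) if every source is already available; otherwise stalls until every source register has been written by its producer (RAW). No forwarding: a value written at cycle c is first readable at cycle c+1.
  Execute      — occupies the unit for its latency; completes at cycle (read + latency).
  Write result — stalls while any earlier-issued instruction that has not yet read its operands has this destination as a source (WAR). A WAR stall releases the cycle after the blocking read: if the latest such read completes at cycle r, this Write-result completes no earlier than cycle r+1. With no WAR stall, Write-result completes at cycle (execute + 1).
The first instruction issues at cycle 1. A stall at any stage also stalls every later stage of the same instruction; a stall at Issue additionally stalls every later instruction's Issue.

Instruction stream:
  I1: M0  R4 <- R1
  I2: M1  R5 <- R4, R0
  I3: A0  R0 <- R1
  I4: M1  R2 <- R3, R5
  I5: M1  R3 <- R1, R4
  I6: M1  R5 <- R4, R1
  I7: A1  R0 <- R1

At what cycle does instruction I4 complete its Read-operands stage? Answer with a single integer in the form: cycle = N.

  I1 | 1 | 2 | 7 | 8
  I2 | 2 | 9 | 14 | 15   RAW R4: wait I1 write@8
  I3 | 3 | 4 | 5 | 10   WAR R0: wait I2 read@9
  I4 | 16 | 17 | 22 | 23   struct: M1 busy until I2 writes@15
  I5 | 24 | 25 | 30 | 31   struct: M1 busy until I4 writes@23
  I6 | 32 | 33 | 38 | 39   struct: M1 busy until I5 writes@31
  I7 | 33 | 34 | 36 | 37

cycle = 17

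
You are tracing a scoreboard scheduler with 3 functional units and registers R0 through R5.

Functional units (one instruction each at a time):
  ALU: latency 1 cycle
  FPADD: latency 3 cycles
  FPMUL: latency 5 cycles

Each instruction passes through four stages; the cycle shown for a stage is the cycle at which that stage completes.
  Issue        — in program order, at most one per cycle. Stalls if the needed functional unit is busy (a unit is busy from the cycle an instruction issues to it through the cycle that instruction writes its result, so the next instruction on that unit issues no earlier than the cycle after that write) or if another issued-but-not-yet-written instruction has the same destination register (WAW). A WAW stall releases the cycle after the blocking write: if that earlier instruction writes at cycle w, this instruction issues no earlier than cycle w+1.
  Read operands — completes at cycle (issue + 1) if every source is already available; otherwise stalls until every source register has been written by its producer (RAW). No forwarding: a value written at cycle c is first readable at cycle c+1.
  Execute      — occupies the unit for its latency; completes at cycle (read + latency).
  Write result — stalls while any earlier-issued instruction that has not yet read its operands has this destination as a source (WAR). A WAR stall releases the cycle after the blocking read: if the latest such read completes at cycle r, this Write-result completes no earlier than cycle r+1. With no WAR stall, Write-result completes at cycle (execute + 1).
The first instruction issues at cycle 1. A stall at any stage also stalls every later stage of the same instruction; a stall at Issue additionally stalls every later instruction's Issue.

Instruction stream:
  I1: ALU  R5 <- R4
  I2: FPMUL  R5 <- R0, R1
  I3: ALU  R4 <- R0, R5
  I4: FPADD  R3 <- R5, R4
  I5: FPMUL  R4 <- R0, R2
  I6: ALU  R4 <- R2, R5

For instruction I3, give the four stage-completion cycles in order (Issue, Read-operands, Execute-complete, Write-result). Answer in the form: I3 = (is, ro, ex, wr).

I3 = (6, 13, 14, 15)

  I1 | 1 | 2 | 3 | 4
  I2 | 5 | 6 | 11 | 12   WAW R5: wait I1 write@4
  I3 | 6 | 13 | 14 | 15   RAW R5: wait I2 write@12
  I4 | 7 | 16 | 19 | 20   RAW R4: wait I3 write@15
  I5 | 16 | 17 | 22 | 23   WAW R4: wait I3 write@15
  I6 | 24 | 25 | 26 | 27   WAW R4: wait I5 write@23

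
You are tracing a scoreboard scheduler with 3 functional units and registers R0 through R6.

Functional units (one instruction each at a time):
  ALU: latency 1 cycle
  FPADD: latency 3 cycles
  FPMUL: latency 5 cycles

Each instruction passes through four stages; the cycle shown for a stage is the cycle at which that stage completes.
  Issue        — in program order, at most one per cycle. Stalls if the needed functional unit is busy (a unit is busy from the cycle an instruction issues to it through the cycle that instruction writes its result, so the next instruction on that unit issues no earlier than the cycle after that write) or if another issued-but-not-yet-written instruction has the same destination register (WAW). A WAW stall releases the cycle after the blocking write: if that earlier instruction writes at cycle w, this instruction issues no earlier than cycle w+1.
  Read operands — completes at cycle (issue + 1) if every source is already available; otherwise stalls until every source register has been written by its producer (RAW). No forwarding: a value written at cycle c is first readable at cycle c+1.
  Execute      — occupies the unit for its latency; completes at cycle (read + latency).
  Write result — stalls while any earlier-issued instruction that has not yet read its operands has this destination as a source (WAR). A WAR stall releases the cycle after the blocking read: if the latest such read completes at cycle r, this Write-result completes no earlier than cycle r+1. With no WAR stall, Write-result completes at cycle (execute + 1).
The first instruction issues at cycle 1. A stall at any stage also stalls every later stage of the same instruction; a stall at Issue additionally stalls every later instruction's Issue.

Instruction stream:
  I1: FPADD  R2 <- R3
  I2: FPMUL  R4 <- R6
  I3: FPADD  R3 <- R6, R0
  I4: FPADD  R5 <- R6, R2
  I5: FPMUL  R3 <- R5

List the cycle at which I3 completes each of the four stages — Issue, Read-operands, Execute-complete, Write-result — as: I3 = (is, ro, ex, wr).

I3 = (7, 8, 11, 12)

c1: I1 dispatched to FPADD
c2: I1 operands ready, I2 dispatched to FPMUL
c3: I2 operands ready
c5: I1 complete
c6: R2←I1
c7: I3 dispatched to FPADD
c8: I2 complete, I3 operands ready
c9: R4←I2
c11: I3 complete
c12: R3←I3
c13: I4 dispatched to FPADD
c14: I4 operands ready, I5 dispatched to FPMUL
c17: I4 complete
c18: R5←I4
c19: I5 operands ready
c24: I5 complete
c25: R3←I5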